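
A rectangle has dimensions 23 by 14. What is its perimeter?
Perimeter = 2 * (length + width)
Perimeter = 2 * (23 + 14)
Perimeter = 2 * 37
Perimeter = 74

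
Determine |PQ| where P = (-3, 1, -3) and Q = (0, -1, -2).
d = √[(3)² + (-2)² + (1)²] = √14 = 3.742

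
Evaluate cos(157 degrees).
cos(157 degrees) = -0.9205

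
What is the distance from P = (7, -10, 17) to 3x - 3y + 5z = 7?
d = |3(7) + (-3)(-10) + 5(17) - (7)| / √(3² + (-3)² + 5²) = 129/√43 = 19.67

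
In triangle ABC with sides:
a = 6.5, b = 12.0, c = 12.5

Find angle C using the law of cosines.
cos(C) = (a² + b² - c²)/(2ab)
cos(C) = (6.5² + 12.0² - 12.5²)/(2·6.5·12.0) = 30/156 = 0.192308
C = arccos(0.192308) = 78.91°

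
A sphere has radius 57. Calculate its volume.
Volume = (4/3) * pi * r³
Volume = (4/3) * pi * 57³
Volume = (4/3) * pi * 185193
Volume = 775734.62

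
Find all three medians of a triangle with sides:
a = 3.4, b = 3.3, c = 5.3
Using m_x = ½√(2y² + 2z² - x²):
m_a = ½√(2·3.3² + 2·5.3² - 3.4²) = ½√66.4 = 4.074
m_b = ½√(2·3.4² + 2·5.3² - 3.3²) = ½√68.41 = 4.136
m_c = ½√(2·3.4² + 2·3.3² - 5.3²) = ½√16.81 = 2.05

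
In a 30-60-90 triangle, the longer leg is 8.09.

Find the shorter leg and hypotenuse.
In a 30-60-90 triangle, sides are in ratio 1 : √3 : 2.
Long leg = short leg·√3  →  short leg = 8.09/√3 = 4.671
Hypotenuse = 2·(short leg) = 2·8.09/√3 = 9.342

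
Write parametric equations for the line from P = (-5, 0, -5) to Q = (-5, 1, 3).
Direction vector d = Q - P = (0, 1, 8)
x = -5, y = 0 + t, z = -5 + 8t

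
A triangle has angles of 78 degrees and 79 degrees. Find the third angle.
Sum of angles in a triangle = 180 degrees
Third angle = 180 - 78 - 79
Third angle = 23 degrees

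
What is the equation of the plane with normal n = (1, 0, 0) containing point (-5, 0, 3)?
d = n·P = (1)(-5) + (0)(0) + (0)(3) = -5
Plane: x = -5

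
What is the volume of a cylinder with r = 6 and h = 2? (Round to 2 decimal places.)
Volume = pi * r² * h
Volume = pi * 6² * 2
Volume = pi * 36 * 2
Volume = pi * 72
Volume = 226.19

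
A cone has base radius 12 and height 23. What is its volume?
Volume = (1/3) * pi * r² * h
Volume = (1/3) * pi * 12² * 23
Volume = (1/3) * pi * 144 * 23
Volume = (1/3) * pi * 3312
Volume = 3468.32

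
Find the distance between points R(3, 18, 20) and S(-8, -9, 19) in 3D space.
d = √[(-11)² + (-27)² + (-1)²] = √851 = 29.17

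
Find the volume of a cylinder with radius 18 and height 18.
Volume = pi * r² * h
Volume = pi * 18² * 18
Volume = pi * 324 * 18
Volume = pi * 5832
Volume = 18321.77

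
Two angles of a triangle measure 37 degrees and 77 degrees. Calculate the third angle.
Sum of angles in a triangle = 180 degrees
Third angle = 180 - 37 - 77
Third angle = 66 degrees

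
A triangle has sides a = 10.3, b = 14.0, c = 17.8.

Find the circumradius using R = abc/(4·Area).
s = (a+b+c)/2 = 21.05
Area = √(s(s-a)(s-b)(s-c)) = √(21.05·10.75·7.05·3.25) = 72.0056
R = abc/(4·Area) = (10.3·14.0·17.8)/(4·72.0056) = 2566.76/288.0224 = 8.912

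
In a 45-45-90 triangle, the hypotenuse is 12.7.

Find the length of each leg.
In a 45-45-90 triangle, hypotenuse = leg·√2  →  leg = hypotenuse/√2
leg = 12.7/√2 = 8.98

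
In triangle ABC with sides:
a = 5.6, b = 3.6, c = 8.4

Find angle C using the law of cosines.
cos(C) = (a² + b² - c²)/(2ab)
cos(C) = (5.6² + 3.6² - 8.4²)/(2·5.6·3.6) = -26.24/40.32 = -0.650794
C = arccos(-0.650794) = 130.6°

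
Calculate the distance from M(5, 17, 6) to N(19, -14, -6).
d = √[(14)² + (-31)² + (-12)²] = √1301 = 36.07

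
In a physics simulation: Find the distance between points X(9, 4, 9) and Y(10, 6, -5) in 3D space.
d = √[(1)² + (2)² + (-14)²] = √201 = 14.18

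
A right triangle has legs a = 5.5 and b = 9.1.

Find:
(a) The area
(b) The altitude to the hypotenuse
(a) Area = ½ab = ½·5.5·9.1 = 25.025
(b) Hypotenuse c = √(5.5² + 9.1²) = √113.06 = 10.633
    Area = ½·c·h_c  →  h_c = 2·Area/c = 2·25.025/10.633 = 4.707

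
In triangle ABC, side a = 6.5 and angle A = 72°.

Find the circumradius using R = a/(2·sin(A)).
R = a/(2·sin(A)) = 6.5/(2·sin(72°))
R = 6.5/(2·0.951057) = 6.5/1.902113 = 3.417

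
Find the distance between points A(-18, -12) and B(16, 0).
Using the distance formula: d = sqrt((x₂-x₁)² + (y₂-y₁)²)
dx = 16 - (-18) = 34
dy = 0 - (-12) = 12
d = sqrt(34² + 12²) = sqrt(1156 + 144) = sqrt(1300) = 36.06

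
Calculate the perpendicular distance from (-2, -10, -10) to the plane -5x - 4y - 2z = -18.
d = |(-5)(-2) + (-4)(-10) + (-2)(-10) - (-18)| / √((-5)² + (-4)² + (-2)²) = 88/√45 = 13.12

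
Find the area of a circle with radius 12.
Area = pi * r²
Area = pi * 12²
Area = pi * 144
Area = 452.39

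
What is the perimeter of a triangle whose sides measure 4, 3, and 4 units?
Perimeter = sum of all sides
Perimeter = 4 + 3 + 4
Perimeter = 11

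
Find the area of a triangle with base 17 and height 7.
Area = (1/2) * base * height
Area = (1/2) * 17 * 7
Area = 59.50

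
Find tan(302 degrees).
tan(302 degrees) = -1.6003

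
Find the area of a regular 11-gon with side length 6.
For a regular 11-gon with side length s = 6:
Apothem a = s / (2*tan(pi/11)) = 6 / (2*tan(pi/11)) ≈ 10.2171
Perimeter P = 11 * 6 = 66
Area = (1/2) * P * a = (1/2) * 66 * 10.2171 = 337.16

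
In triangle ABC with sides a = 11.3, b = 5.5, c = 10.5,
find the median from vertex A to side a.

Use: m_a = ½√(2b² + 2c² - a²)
m_a = ½√(2·5.5² + 2·10.5² - 11.3²)
m_a = ½√(60.5 + 220.5 - 127.69) = ½√153.31 = 6.191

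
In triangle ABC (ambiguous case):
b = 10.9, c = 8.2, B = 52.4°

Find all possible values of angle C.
sin(C)/c = sin(B)/b  →  sin(C) = c·sin(B)/b = 8.2·sin(52.4°)/10.9 = 0.596034
C₁ = arcsin(0.596034) = 36.59°,  C₂ = 180° - C₁ = 143.41°
Check C₂: A = 180° - 52.4° - 143.41° = -15.81° ≤ 0, rejected
C = 36.59° (one solution)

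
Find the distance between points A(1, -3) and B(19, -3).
Using the distance formula: d = sqrt((x₂-x₁)² + (y₂-y₁)²)
dx = 19 - 1 = 18
dy = (-3) - (-3) = 0
d = sqrt(18² + 0²) = sqrt(324 + 0) = sqrt(324) = 18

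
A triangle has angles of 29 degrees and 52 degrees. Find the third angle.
Sum of angles in a triangle = 180 degrees
Third angle = 180 - 29 - 52
Third angle = 99 degrees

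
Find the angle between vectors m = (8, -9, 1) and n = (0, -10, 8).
m·n = 98, |m|² = 146, |n|² = 164
cos θ = 98/√23944 ≈ 0.6333
θ ≈ 50.7°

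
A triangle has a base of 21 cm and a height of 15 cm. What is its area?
Area = (1/2) * base * height
Area = (1/2) * 21 * 15
Area = 157.50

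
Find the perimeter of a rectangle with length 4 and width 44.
Perimeter = 2 * (length + width)
Perimeter = 2 * (4 + 44)
Perimeter = 2 * 48
Perimeter = 96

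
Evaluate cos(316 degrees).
cos(316 degrees) = 0.7193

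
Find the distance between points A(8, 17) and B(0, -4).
Using the distance formula: d = sqrt((x₂-x₁)² + (y₂-y₁)²)
dx = 0 - 8 = -8
dy = (-4) - 17 = -21
d = sqrt((-8)² + (-21)²) = sqrt(64 + 441) = sqrt(505) = 22.47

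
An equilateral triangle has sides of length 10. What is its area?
Area = (sqrt(3)/4) * s²
Area = (sqrt(3)/4) * 10²
Area = (sqrt(3)/4) * 100
Area = 43.30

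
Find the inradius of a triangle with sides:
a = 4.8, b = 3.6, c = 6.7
s = (a+b+c)/2 = (4.8+3.6+6.7)/2 = 7.55
Area = √(s(s-a)(s-b)(s-c)) = √(7.55·2.75·3.95·0.85) = 8.34926
r = Area/s = 8.34926/7.55 = 1.106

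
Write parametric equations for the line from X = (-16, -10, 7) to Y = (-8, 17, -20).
Direction vector d = Y - X = (8, 27, -27)
x = -16 + 8t, y = -10 + 27t, z = 7 - 27t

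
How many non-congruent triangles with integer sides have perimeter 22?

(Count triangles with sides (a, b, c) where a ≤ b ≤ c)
With a ≤ b ≤ c and a + b + c = 22, the triangle inequality a + b > c gives c < 22/2, so c ≤ 10.
Iterate a from 1 to ⌊p/3⌋ = 7; for each a, b ranges from a to ⌊(p−a)/2⌋ with c = p − a − b, keeping only c ≥ b.
Triples: (2, 10, 10), (3, 9, 10), (4, 8, 10), …
Count = 10 triangles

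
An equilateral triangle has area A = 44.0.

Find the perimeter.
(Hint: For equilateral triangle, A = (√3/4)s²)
A = (√3/4)s²  →  s² = 4A/√3 = 4·44.0/√3 = 101.614
s = 10.0804
Perimeter = 3s = 30.24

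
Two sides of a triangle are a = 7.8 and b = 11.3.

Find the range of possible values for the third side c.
By the triangle inequality: |a - b| < c < a + b
|7.8 - 11.3| < c < 7.8 + 11.3
3.5 < c < 19.1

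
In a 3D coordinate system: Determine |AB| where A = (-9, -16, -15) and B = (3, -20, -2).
d = √[(12)² + (-4)² + (13)²] = √329 = 18.14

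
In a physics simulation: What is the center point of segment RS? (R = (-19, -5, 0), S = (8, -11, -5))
Midpoint = ((-19+8)/2, (-5-11)/2, (0-5)/2) = (-5.5, -8, -2.5)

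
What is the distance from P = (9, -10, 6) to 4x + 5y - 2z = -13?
d = |4(9) + 5(-10) + (-2)(6) - (-13)| / √(4² + 5² + (-2)²) = 13/√45 = 1.938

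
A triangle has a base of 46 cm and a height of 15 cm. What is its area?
Area = (1/2) * base * height
Area = (1/2) * 46 * 15
Area = 345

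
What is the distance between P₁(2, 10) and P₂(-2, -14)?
Using the distance formula: d = sqrt((x₂-x₁)² + (y₂-y₁)²)
dx = (-2) - 2 = -4
dy = (-14) - 10 = -24
d = sqrt((-4)² + (-24)²) = sqrt(16 + 576) = sqrt(592) = 24.33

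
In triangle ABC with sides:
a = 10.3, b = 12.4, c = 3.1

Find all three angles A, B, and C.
By the law of cosines:
cos(A) = (b² + c² - a²)/(2bc) = 0.745057  →  A = 41.84°
cos(B) = (a² + c² - b²)/(2ac) = -0.595991  →  B = 126.6°
cos(C) = (a² + b² - c²)/(2ab) = 0.979643  →  C = 11.58°
Check: A + B + C = 180.0° ✓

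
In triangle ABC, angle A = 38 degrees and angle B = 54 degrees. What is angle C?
Sum of angles in a triangle = 180 degrees
Third angle = 180 - 38 - 54
Third angle = 88 degrees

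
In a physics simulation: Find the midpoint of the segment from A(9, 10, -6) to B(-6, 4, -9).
Midpoint = ((9-6)/2, (10+4)/2, (-6-9)/2) = (1.5, 7, -7.5)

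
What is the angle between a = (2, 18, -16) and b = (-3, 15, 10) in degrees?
a·b = 104, |a|² = 584, |b|² = 334
cos θ = 104/√195056 ≈ 0.2355
θ ≈ 76.38°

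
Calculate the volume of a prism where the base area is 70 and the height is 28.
Volume = base area * height
Volume = 70 * 28
Volume = 1960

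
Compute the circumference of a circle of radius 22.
Circumference = 2 * pi * r
Circumference = 2 * pi * 22
Circumference = 138.23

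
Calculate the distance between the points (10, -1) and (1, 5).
Using the distance formula: d = sqrt((x₂-x₁)² + (y₂-y₁)²)
dx = 1 - 10 = -9
dy = 5 - (-1) = 6
d = sqrt((-9)² + 6²) = sqrt(81 + 36) = sqrt(117) = 10.82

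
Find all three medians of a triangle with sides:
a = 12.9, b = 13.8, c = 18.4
Using m_x = ½√(2y² + 2z² - x²):
m_a = ½√(2·13.8² + 2·18.4² - 12.9²) = ½√891.59 = 14.93
m_b = ½√(2·12.9² + 2·18.4² - 13.8²) = ½√819.5 = 14.31
m_c = ½√(2·12.9² + 2·13.8² - 18.4²) = ½√375.14 = 9.684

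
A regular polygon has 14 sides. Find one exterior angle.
Exterior angle of a regular n-gon = 360/n
Exterior angle = 360/14
Exterior angle = 25.71 degrees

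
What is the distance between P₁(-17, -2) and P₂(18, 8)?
Using the distance formula: d = sqrt((x₂-x₁)² + (y₂-y₁)²)
dx = 18 - (-17) = 35
dy = 8 - (-2) = 10
d = sqrt(35² + 10²) = sqrt(1225 + 100) = sqrt(1325) = 36.40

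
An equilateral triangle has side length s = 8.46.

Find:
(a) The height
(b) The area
(a) Height h = s·√3/2 = 8.46·√3/2 = 7.327
(b) Area = (√3/4)·s² = (√3/4)·8.46² = (√3/4)·71.5716 = 30.99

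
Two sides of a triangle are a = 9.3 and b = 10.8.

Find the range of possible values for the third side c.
By the triangle inequality: |a - b| < c < a + b
|9.3 - 10.8| < c < 9.3 + 10.8
1.5 < c < 20.1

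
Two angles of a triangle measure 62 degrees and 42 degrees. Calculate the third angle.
Sum of angles in a triangle = 180 degrees
Third angle = 180 - 62 - 42
Third angle = 76 degrees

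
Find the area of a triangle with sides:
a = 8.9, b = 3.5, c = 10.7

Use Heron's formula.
s = (a+b+c)/2 = (8.9+3.5+10.7)/2 = 11.55
A = √(s(s-a)(s-b)(s-c)) = √(11.55·2.65·8.05·0.85)
A = √209.432 = 14.47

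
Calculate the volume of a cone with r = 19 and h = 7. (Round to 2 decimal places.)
Volume = (1/3) * pi * r² * h
Volume = (1/3) * pi * 19² * 7
Volume = (1/3) * pi * 361 * 7
Volume = (1/3) * pi * 2527
Volume = 2646.27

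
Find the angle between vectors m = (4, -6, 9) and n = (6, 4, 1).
m·n = 9, |m|² = 133, |n|² = 53
cos θ = 9/√7049 ≈ 0.1072
θ ≈ 83.85°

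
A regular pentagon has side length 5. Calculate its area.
For a regular 5-gon with side length s = 5:
Apothem a = s / (2*tan(pi/5)) = 5 / (2*tan(pi/5)) ≈ 3.441
Perimeter P = 5 * 5 = 25
Area = (1/2) * P * a = (1/2) * 25 * 3.441 = 43.01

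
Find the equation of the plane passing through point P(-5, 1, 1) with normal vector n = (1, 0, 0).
d = n·P = (1)(-5) + (0)(1) + (0)(1) = -5
Plane: x = -5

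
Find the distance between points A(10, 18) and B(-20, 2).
Using the distance formula: d = sqrt((x₂-x₁)² + (y₂-y₁)²)
dx = (-20) - 10 = -30
dy = 2 - 18 = -16
d = sqrt((-30)² + (-16)²) = sqrt(900 + 256) = sqrt(1156) = 34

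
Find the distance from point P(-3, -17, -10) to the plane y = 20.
d = |0(-3) + 1(-17) + 0(-10) - (20)| / √(0² + 1² + 0²) = 37/√1 = 37.0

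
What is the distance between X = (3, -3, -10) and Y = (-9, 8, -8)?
d = √[(-12)² + (11)² + (2)²] = √269 = 16.4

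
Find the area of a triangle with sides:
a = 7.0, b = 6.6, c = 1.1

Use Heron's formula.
s = (a+b+c)/2 = (7.0+6.6+1.1)/2 = 7.35
A = √(s(s-a)(s-b)(s-c)) = √(7.35·0.35·0.75·6.25)
A = √12.0586 = 3.473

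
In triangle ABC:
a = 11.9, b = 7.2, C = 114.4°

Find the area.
Using A = ½ab·sin(C):
A = ½·11.9·7.2·sin(114.4°) = ½·85.68·0.910684 = 39.01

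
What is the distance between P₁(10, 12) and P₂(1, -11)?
Using the distance formula: d = sqrt((x₂-x₁)² + (y₂-y₁)²)
dx = 1 - 10 = -9
dy = (-11) - 12 = -23
d = sqrt((-9)² + (-23)²) = sqrt(81 + 529) = sqrt(610) = 24.70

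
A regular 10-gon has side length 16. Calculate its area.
For a regular 10-gon with side length s = 16:
Apothem a = s / (2*tan(pi/10)) = 16 / (2*tan(pi/10)) ≈ 24.6215
Perimeter P = 10 * 16 = 160
Area = (1/2) * P * a = (1/2) * 160 * 24.6215 = 1969.72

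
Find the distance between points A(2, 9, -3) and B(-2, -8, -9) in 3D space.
d = √[(-4)² + (-17)² + (-6)²] = √341 = 18.47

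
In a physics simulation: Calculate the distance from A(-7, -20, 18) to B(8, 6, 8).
d = √[(15)² + (26)² + (-10)²] = √1001 = 31.64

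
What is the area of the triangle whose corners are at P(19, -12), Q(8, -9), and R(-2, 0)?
Using the coordinate formula: Area = (1/2)|x₁(y₂-y₃) + x₂(y₃-y₁) + x₃(y₁-y₂)|
Area = (1/2)|19((-9)-0) + 8(0-(-12)) + (-2)((-12)-(-9))|
Area = (1/2)|19*(-9) + 8*12 + (-2)*(-3)|
Area = (1/2)|(-171) + 96 + 6|
Area = (1/2)*69 = 34.50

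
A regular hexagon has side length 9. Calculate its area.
For a regular 6-gon with side length s = 9:
Apothem a = s / (2*tan(pi/6)) = 9 / (2*tan(pi/6)) ≈ 7.7942
Perimeter P = 6 * 9 = 54
Area = (1/2) * P * a = (1/2) * 54 * 7.7942 = 210.44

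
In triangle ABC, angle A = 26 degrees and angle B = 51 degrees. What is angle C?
Sum of angles in a triangle = 180 degrees
Third angle = 180 - 26 - 51
Third angle = 103 degrees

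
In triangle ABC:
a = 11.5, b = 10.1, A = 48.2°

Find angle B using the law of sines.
sin(B)/b = sin(A)/a
sin(B) = b·sin(A)/a = 10.1·sin(48.2°)/11.5 = 0.654722
B = arcsin(0.654722) = 40.9°  (b ≤ a, so B ≤ A and the acute solution is unique)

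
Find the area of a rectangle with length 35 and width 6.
Area = length * width
Area = 35 * 6
Area = 210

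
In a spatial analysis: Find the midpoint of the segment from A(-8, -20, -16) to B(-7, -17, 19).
Midpoint = ((-8-7)/2, (-20-17)/2, (-16+19)/2) = (-7.5, -18.5, 1.5)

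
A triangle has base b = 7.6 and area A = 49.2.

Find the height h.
A = ½bh  →  h = 2A/b
h = 2·49.2/7.6 = 12.95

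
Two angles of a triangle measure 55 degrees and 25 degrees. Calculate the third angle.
Sum of angles in a triangle = 180 degrees
Third angle = 180 - 55 - 25
Third angle = 100 degrees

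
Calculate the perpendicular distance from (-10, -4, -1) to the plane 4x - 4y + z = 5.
d = |4(-10) + (-4)(-4) + 1(-1) - (5)| / √(4² + (-4)² + 1²) = 30/√33 = 5.222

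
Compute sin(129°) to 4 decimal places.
sin(129 degrees) = 0.7771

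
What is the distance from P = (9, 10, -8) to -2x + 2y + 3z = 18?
d = |(-2)(9) + 2(10) + 3(-8) - (18)| / √((-2)² + 2² + 3²) = 40/√17 = 9.701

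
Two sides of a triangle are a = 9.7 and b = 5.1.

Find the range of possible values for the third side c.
By the triangle inequality: |a - b| < c < a + b
|9.7 - 5.1| < c < 9.7 + 5.1
4.6 < c < 14.8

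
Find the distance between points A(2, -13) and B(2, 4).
Using the distance formula: d = sqrt((x₂-x₁)² + (y₂-y₁)²)
dx = 2 - 2 = 0
dy = 4 - (-13) = 17
d = sqrt(0² + 17²) = sqrt(0 + 289) = sqrt(289) = 17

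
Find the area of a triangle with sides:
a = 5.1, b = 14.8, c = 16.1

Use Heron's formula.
s = (a+b+c)/2 = (5.1+14.8+16.1)/2 = 18
A = √(s(s-a)(s-b)(s-c)) = √(18·12.9·3.2·1.9)
A = √1411.78 = 37.57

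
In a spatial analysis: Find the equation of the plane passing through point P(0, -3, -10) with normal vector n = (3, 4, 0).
d = n·P = (3)(0) + (4)(-3) + (0)(-10) = -12
Plane: 3x + 4y = -12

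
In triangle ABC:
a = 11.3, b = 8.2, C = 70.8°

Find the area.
Using A = ½ab·sin(C):
A = ½·11.3·8.2·sin(70.8°) = ½·92.66·0.944376 = 43.75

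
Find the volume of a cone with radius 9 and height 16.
Volume = (1/3) * pi * r² * h
Volume = (1/3) * pi * 9² * 16
Volume = (1/3) * pi * 81 * 16
Volume = (1/3) * pi * 1296
Volume = 1357.17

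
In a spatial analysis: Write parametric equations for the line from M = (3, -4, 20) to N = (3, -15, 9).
Direction vector d = N - M = (0, -11, -11)
x = 3, y = -4 - 11t, z = 20 - 11t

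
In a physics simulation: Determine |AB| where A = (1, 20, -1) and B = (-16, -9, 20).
d = √[(-17)² + (-29)² + (21)²] = √1571 = 39.64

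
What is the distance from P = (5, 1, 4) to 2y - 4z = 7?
d = |0(5) + 2(1) + (-4)(4) - (7)| / √(0² + 2² + (-4)²) = 21/√20 = 4.696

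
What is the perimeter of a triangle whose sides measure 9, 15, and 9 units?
Perimeter = sum of all sides
Perimeter = 9 + 15 + 9
Perimeter = 33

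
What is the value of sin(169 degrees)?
sin(169 degrees) = 0.1908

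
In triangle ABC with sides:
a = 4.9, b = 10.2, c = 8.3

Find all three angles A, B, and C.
By the law of cosines:
cos(A) = (b² + c² - a²)/(2bc) = 0.879518  →  A = 28.42°
cos(B) = (a² + c² - b²)/(2ac) = -0.136956  →  B = 97.87°
cos(C) = (a² + b² - c²)/(2ab) = 0.591837  →  C = 53.71°
Check: A + B + C = 180.0° ✓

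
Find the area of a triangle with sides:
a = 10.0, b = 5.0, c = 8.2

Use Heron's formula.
s = (a+b+c)/2 = (10.0+5.0+8.2)/2 = 11.6
A = √(s(s-a)(s-b)(s-c)) = √(11.6·1.6·6.6·3.4)
A = √416.486 = 20.41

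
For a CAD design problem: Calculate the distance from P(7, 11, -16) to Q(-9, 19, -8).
d = √[(-16)² + (8)² + (8)²] = √384 = 19.6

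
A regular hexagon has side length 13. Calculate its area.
For a regular 6-gon with side length s = 13:
Apothem a = s / (2*tan(pi/6)) = 13 / (2*tan(pi/6)) ≈ 11.2583
Perimeter P = 6 * 13 = 78
Area = (1/2) * P * a = (1/2) * 78 * 11.2583 = 439.07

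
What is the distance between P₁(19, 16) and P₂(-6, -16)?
Using the distance formula: d = sqrt((x₂-x₁)² + (y₂-y₁)²)
dx = (-6) - 19 = -25
dy = (-16) - 16 = -32
d = sqrt((-25)² + (-32)²) = sqrt(625 + 1024) = sqrt(1649) = 40.61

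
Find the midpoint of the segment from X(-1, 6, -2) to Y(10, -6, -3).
Midpoint = ((-1+10)/2, (6-6)/2, (-2-3)/2) = (4.5, 0, -2.5)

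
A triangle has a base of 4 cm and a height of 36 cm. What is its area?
Area = (1/2) * base * height
Area = (1/2) * 4 * 36
Area = 72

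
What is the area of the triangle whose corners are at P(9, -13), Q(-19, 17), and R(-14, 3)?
Using the coordinate formula: Area = (1/2)|x₁(y₂-y₃) + x₂(y₃-y₁) + x₃(y₁-y₂)|
Area = (1/2)|9(17-3) + (-19)(3-(-13)) + (-14)((-13)-17)|
Area = (1/2)|9*14 + (-19)*16 + (-14)*(-30)|
Area = (1/2)|126 + (-304) + 420|
Area = (1/2)*242 = 121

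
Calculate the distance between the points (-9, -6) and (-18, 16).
Using the distance formula: d = sqrt((x₂-x₁)² + (y₂-y₁)²)
dx = (-18) - (-9) = -9
dy = 16 - (-6) = 22
d = sqrt((-9)² + 22²) = sqrt(81 + 484) = sqrt(565) = 23.77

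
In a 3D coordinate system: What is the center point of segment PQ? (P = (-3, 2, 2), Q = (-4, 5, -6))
Midpoint = ((-3-4)/2, (2+5)/2, (2-6)/2) = (-3.5, 3.5, -2)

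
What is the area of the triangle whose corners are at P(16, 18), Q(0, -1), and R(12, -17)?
Using the coordinate formula: Area = (1/2)|x₁(y₂-y₃) + x₂(y₃-y₁) + x₃(y₁-y₂)|
Area = (1/2)|16((-1)-(-17)) + 0((-17)-18) + 12(18-(-1))|
Area = (1/2)|16*16 + 0*(-35) + 12*19|
Area = (1/2)|256 + 0 + 228|
Area = (1/2)*484 = 242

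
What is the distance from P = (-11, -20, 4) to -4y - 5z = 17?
d = |0(-11) + (-4)(-20) + (-5)(4) - (17)| / √(0² + (-4)² + (-5)²) = 43/√41 = 6.715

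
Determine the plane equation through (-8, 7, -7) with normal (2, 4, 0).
d = n·P = (2)(-8) + (4)(7) + (0)(-7) = 12
Plane: 2x + 4y = 12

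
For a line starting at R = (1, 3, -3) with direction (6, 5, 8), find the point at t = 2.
P(2) = (1 + 6(2), 3 + 5(2), -3 + 8(2)) = (13, 13, 13)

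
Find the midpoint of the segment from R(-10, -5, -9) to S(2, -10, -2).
Midpoint = ((-10+2)/2, (-5-10)/2, (-9-2)/2) = (-4, -7.5, -5.5)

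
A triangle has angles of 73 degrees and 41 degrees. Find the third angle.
Sum of angles in a triangle = 180 degrees
Third angle = 180 - 73 - 41
Third angle = 66 degrees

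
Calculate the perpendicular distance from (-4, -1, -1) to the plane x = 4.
d = |1(-4) + 0(-1) + 0(-1) - (4)| / √(1² + 0² + 0²) = 8/√1 = 8.0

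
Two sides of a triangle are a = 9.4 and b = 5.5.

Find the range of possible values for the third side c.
By the triangle inequality: |a - b| < c < a + b
|9.4 - 5.5| < c < 9.4 + 5.5
3.9 < c < 14.9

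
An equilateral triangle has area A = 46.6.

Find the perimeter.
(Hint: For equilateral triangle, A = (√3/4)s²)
A = (√3/4)s²  →  s² = 4A/√3 = 4·46.6/√3 = 107.618
s = 10.3739
Perimeter = 3s = 31.12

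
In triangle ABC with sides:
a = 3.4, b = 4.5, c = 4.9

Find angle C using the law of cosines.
cos(C) = (a² + b² - c²)/(2ab)
cos(C) = (3.4² + 4.5² - 4.9²)/(2·3.4·4.5) = 7.8/30.6 = 0.254902
C = arccos(0.254902) = 75.23°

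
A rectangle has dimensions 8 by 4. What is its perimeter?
Perimeter = 2 * (length + width)
Perimeter = 2 * (8 + 4)
Perimeter = 2 * 12
Perimeter = 24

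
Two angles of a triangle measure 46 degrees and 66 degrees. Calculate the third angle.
Sum of angles in a triangle = 180 degrees
Third angle = 180 - 46 - 66
Third angle = 68 degrees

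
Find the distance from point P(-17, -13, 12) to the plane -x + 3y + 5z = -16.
d = |(-1)(-17) + 3(-13) + 5(12) - (-16)| / √((-1)² + 3² + 5²) = 54/√35 = 9.128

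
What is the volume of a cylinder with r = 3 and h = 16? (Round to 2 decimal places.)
Volume = pi * r² * h
Volume = pi * 3² * 16
Volume = pi * 9 * 16
Volume = pi * 144
Volume = 452.39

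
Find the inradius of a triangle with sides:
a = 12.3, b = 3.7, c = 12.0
s = (a+b+c)/2 = (12.3+3.7+12.0)/2 = 14
Area = √(s(s-a)(s-b)(s-c)) = √(14·1.7·10.3·2) = 22.1423
r = Area/s = 22.1423/14 = 1.582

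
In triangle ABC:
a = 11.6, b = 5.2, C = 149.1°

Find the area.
Using A = ½ab·sin(C):
A = ½·11.6·5.2·sin(149.1°) = ½·60.32·0.513541 = 15.49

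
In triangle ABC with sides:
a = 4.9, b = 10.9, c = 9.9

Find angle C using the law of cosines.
cos(C) = (a² + b² - c²)/(2ab)
cos(C) = (4.9² + 10.9² - 9.9²)/(2·4.9·10.9) = 44.81/106.82 = 0.419491
C = arccos(0.419491) = 65.2°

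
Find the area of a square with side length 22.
Area = s²
Area = 22²
Area = 484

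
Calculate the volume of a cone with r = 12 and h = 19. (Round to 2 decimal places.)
Volume = (1/3) * pi * r² * h
Volume = (1/3) * pi * 12² * 19
Volume = (1/3) * pi * 144 * 19
Volume = (1/3) * pi * 2736
Volume = 2865.13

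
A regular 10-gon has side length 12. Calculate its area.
For a regular 10-gon with side length s = 12:
Apothem a = s / (2*tan(pi/10)) = 12 / (2*tan(pi/10)) ≈ 18.4661
Perimeter P = 10 * 12 = 120
Area = (1/2) * P * a = (1/2) * 120 * 18.4661 = 1107.97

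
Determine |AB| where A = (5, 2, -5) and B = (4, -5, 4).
d = √[(-1)² + (-7)² + (9)²] = √131 = 11.45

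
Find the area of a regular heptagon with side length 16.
For a regular 7-gon with side length s = 16:
Apothem a = s / (2*tan(pi/7)) = 16 / (2*tan(pi/7)) ≈ 16.6122
Perimeter P = 7 * 16 = 112
Area = (1/2) * P * a = (1/2) * 112 * 16.6122 = 930.28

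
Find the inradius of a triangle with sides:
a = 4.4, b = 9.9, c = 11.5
s = (a+b+c)/2 = (4.4+9.9+11.5)/2 = 12.9
Area = √(s(s-a)(s-b)(s-c)) = √(12.9·8.5·3·1.4) = 21.46
r = Area/s = 21.46/12.9 = 1.664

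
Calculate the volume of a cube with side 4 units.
Volume = s³
Volume = 4³
Volume = 64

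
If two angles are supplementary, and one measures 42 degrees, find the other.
Supplementary angles sum to 180 degrees.
Other angle = 180 - 42
Other angle = 138 degrees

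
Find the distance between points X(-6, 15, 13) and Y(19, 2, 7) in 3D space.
d = √[(25)² + (-13)² + (-6)²] = √830 = 28.81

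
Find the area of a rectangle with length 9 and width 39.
Area = length * width
Area = 9 * 39
Area = 351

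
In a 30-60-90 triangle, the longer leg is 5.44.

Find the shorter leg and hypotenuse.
In a 30-60-90 triangle, sides are in ratio 1 : √3 : 2.
Long leg = short leg·√3  →  short leg = 5.44/√3 = 3.141
Hypotenuse = 2·(short leg) = 2·5.44/√3 = 6.282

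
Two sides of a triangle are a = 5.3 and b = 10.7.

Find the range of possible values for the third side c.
By the triangle inequality: |a - b| < c < a + b
|5.3 - 10.7| < c < 5.3 + 10.7
5.4 < c < 16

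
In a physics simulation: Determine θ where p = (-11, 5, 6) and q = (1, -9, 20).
p·q = 64, |p|² = 182, |q|² = 482
cos θ = 64/√87724 ≈ 0.2161
θ ≈ 77.52°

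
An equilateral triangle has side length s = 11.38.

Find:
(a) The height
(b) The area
(a) Height h = s·√3/2 = 11.38·√3/2 = 9.855
(b) Area = (√3/4)·s² = (√3/4)·11.38² = (√3/4)·129.504 = 56.08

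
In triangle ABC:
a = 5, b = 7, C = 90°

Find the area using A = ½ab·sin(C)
A = ½·5·7·sin(90°) = ½·35·1.000000 = 17.5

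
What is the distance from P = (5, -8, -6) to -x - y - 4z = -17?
d = |(-1)(5) + (-1)(-8) + (-4)(-6) - (-17)| / √((-1)² + (-1)² + (-4)²) = 44/√18 = 10.37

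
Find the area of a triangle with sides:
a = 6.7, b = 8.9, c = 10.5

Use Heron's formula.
s = (a+b+c)/2 = (6.7+8.9+10.5)/2 = 13.05
A = √(s(s-a)(s-b)(s-c)) = √(13.05·6.35·4.15·2.55)
A = √876.945 = 29.61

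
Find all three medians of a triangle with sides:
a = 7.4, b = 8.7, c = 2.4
Using m_x = ½√(2y² + 2z² - x²):
m_a = ½√(2·8.7² + 2·2.4² - 7.4²) = ½√108.14 = 5.2
m_b = ½√(2·7.4² + 2·2.4² - 8.7²) = ½√45.35 = 3.367
m_c = ½√(2·7.4² + 2·8.7² - 2.4²) = ½√255.14 = 7.987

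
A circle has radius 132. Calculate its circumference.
Circumference = 2 * pi * r
Circumference = 2 * pi * 132
Circumference = 829.38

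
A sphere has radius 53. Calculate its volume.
Volume = (4/3) * pi * r³
Volume = (4/3) * pi * 53³
Volume = (4/3) * pi * 148877
Volume = 623614.52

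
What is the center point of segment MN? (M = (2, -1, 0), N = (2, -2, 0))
Midpoint = ((2+2)/2, (-1-2)/2, (0+0)/2) = (2, -1.5, 0)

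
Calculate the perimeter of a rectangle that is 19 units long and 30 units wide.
Perimeter = 2 * (length + width)
Perimeter = 2 * (19 + 30)
Perimeter = 2 * 49
Perimeter = 98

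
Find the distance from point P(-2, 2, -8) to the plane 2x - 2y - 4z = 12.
d = |2(-2) + (-2)(2) + (-4)(-8) - (12)| / √(2² + (-2)² + (-4)²) = 12/√24 = 2.449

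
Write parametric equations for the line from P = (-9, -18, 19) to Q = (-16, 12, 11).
Direction vector d = Q - P = (-7, 30, -8)
x = -9 - 7t, y = -18 + 30t, z = 19 - 8t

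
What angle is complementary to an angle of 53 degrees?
Complementary angles sum to 90 degrees.
Other angle = 90 - 53
Other angle = 37 degrees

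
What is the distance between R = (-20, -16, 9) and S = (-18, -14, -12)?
d = √[(2)² + (2)² + (-21)²] = √449 = 21.19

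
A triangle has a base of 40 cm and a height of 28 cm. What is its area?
Area = (1/2) * base * height
Area = (1/2) * 40 * 28
Area = 560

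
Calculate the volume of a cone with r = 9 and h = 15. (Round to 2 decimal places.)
Volume = (1/3) * pi * r² * h
Volume = (1/3) * pi * 9² * 15
Volume = (1/3) * pi * 81 * 15
Volume = (1/3) * pi * 1215
Volume = 1272.35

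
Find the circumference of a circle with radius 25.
Circumference = 2 * pi * r
Circumference = 2 * pi * 25
Circumference = 157.08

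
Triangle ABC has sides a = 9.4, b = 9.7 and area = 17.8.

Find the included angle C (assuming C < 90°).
Area = ½ab·sin(C)  →  sin(C) = 2·Area/(ab)
sin(C) = 2·17.8/(9.4·9.7) = 0.390436
C = arcsin(0.390436) = 22.98°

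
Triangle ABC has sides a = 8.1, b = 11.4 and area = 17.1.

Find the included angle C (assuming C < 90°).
Area = ½ab·sin(C)  →  sin(C) = 2·Area/(ab)
sin(C) = 2·17.1/(8.1·11.4) = 0.370370
C = arcsin(0.370370) = 21.74°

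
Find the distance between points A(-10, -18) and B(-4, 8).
Using the distance formula: d = sqrt((x₂-x₁)² + (y₂-y₁)²)
dx = (-4) - (-10) = 6
dy = 8 - (-18) = 26
d = sqrt(6² + 26²) = sqrt(36 + 676) = sqrt(712) = 26.68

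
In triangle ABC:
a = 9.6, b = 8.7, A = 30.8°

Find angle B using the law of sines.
sin(B)/b = sin(A)/a
sin(B) = b·sin(A)/a = 8.7·sin(30.8°)/9.6 = 0.464039
B = arcsin(0.464039) = 27.65°  (b ≤ a, so B ≤ A and the acute solution is unique)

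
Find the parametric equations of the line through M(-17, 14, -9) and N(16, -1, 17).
Direction vector d = N - M = (33, -15, 26)
x = -17 + 33t, y = 14 - 15t, z = -9 + 26t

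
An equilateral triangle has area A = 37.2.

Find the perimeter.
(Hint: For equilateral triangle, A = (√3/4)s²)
A = (√3/4)s²  →  s² = 4A/√3 = 4·37.2/√3 = 85.9097
s = 9.26875
Perimeter = 3s = 27.81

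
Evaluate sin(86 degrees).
sin(86 degrees) = 0.9976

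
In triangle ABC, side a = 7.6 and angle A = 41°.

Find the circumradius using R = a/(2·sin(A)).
R = a/(2·sin(A)) = 7.6/(2·sin(41°))
R = 7.6/(2·0.656059) = 7.6/1.312118 = 5.792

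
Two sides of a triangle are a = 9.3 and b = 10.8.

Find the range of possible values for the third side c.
By the triangle inequality: |a - b| < c < a + b
|9.3 - 10.8| < c < 9.3 + 10.8
1.5 < c < 20.1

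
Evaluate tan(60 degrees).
tan(60 degrees) = sqrt(3)
Decimal approximation: 1.7321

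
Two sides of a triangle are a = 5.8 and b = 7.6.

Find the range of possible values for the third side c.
By the triangle inequality: |a - b| < c < a + b
|5.8 - 7.6| < c < 5.8 + 7.6
1.8 < c < 13.4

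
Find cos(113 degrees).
cos(113 degrees) = -0.3907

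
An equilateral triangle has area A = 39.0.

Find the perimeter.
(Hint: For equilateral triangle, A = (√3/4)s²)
A = (√3/4)s²  →  s² = 4A/√3 = 4·39.0/√3 = 90.0666
s = 9.49034
Perimeter = 3s = 28.47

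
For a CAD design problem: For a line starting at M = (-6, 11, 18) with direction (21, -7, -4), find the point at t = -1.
P(-1) = (-6 + 21(-1), 11 + (-7)(-1), 18 + (-4)(-1)) = (-27, 18, 22)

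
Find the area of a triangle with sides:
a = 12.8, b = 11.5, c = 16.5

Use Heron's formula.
s = (a+b+c)/2 = (12.8+11.5+16.5)/2 = 20.4
A = √(s(s-a)(s-b)(s-c)) = √(20.4·7.6·8.9·3.9)
A = √5381.44 = 73.36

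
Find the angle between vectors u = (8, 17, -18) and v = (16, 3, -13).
u·v = 413, |u|² = 677, |v|² = 434
cos θ = 413/√293818 ≈ 0.7619
θ ≈ 40.37°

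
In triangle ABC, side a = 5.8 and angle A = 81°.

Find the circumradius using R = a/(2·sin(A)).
R = a/(2·sin(A)) = 5.8/(2·sin(81°))
R = 5.8/(2·0.987688) = 5.8/1.975377 = 2.936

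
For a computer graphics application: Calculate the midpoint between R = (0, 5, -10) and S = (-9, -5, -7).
Midpoint = ((0-9)/2, (5-5)/2, (-10-7)/2) = (-4.5, 0, -8.5)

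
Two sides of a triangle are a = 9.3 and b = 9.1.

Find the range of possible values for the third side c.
By the triangle inequality: |a - b| < c < a + b
|9.3 - 9.1| < c < 9.3 + 9.1
0.2 < c < 18.4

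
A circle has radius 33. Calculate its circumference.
Circumference = 2 * pi * r
Circumference = 2 * pi * 33
Circumference = 207.35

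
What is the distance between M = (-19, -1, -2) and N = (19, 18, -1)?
d = √[(38)² + (19)² + (1)²] = √1806 = 42.5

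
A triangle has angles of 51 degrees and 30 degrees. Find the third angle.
Sum of angles in a triangle = 180 degrees
Third angle = 180 - 51 - 30
Third angle = 99 degrees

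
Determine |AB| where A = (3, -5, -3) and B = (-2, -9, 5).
d = √[(-5)² + (-4)² + (8)²] = √105 = 10.25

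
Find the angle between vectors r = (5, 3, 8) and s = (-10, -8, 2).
r·s = -58, |r|² = 98, |s|² = 168
cos θ = -58/√16464 ≈ -0.452
θ ≈ 116.9°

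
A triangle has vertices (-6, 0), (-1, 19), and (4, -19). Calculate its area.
Using the coordinate formula: Area = (1/2)|x₁(y₂-y₃) + x₂(y₃-y₁) + x₃(y₁-y₂)|
Area = (1/2)|(-6)(19-(-19)) + (-1)((-19)-0) + 4(0-19)|
Area = (1/2)|(-6)*38 + (-1)*(-19) + 4*(-19)|
Area = (1/2)|(-228) + 19 + (-76)|
Area = (1/2)*285 = 142.50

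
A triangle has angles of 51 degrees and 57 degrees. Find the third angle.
Sum of angles in a triangle = 180 degrees
Third angle = 180 - 51 - 57
Third angle = 72 degrees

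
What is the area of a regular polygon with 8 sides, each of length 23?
For a regular 8-gon with side length s = 23:
Apothem a = s / (2*tan(pi/8)) = 23 / (2*tan(pi/8)) ≈ 27.7635
Perimeter P = 8 * 23 = 184
Area = (1/2) * P * a = (1/2) * 184 * 27.7635 = 2554.24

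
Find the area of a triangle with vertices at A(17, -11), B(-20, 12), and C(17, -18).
Using the coordinate formula: Area = (1/2)|x₁(y₂-y₃) + x₂(y₃-y₁) + x₃(y₁-y₂)|
Area = (1/2)|17(12-(-18)) + (-20)((-18)-(-11)) + 17((-11)-12)|
Area = (1/2)|17*30 + (-20)*(-7) + 17*(-23)|
Area = (1/2)|510 + 140 + (-391)|
Area = (1/2)*259 = 129.50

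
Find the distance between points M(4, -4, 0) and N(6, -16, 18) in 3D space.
d = √[(2)² + (-12)² + (18)²] = √472 = 21.73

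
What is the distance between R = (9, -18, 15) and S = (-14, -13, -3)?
d = √[(-23)² + (5)² + (-18)²] = √878 = 29.63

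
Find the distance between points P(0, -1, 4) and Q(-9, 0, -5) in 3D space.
d = √[(-9)² + (1)² + (-9)²] = √163 = 12.77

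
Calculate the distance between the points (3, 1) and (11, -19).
Using the distance formula: d = sqrt((x₂-x₁)² + (y₂-y₁)²)
dx = 11 - 3 = 8
dy = (-19) - 1 = -20
d = sqrt(8² + (-20)²) = sqrt(64 + 400) = sqrt(464) = 21.54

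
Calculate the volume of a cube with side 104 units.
Volume = s³
Volume = 104³
Volume = 1124864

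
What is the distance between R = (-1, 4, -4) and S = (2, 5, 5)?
d = √[(3)² + (1)² + (9)²] = √91 = 9.539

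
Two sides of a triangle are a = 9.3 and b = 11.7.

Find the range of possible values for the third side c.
By the triangle inequality: |a - b| < c < a + b
|9.3 - 11.7| < c < 9.3 + 11.7
2.4 < c < 21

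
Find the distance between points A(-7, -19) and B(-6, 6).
Using the distance formula: d = sqrt((x₂-x₁)² + (y₂-y₁)²)
dx = (-6) - (-7) = 1
dy = 6 - (-19) = 25
d = sqrt(1² + 25²) = sqrt(1 + 625) = sqrt(626) = 25.02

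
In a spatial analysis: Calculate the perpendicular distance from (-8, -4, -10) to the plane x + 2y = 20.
d = |1(-8) + 2(-4) + 0(-10) - (20)| / √(1² + 2² + 0²) = 36/√5 = 16.1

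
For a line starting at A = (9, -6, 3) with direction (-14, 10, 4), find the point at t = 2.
P(2) = (9 + (-14)(2), -6 + 10(2), 3 + 4(2)) = (-19, 14, 11)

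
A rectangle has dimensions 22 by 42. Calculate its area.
Area = length * width
Area = 22 * 42
Area = 924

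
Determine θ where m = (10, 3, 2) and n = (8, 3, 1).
m·n = 91, |m|² = 113, |n|² = 74
cos θ = 91/√8362 ≈ 0.9951
θ ≈ 5.648°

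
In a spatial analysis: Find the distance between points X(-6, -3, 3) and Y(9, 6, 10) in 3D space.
d = √[(15)² + (9)² + (7)²] = √355 = 18.84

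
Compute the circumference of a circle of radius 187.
Circumference = 2 * pi * r
Circumference = 2 * pi * 187
Circumference = 1174.96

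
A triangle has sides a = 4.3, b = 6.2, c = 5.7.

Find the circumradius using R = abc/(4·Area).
s = (a+b+c)/2 = 8.1
Area = √(s(s-a)(s-b)(s-c)) = √(8.1·3.8·1.9·2.4) = 11.8472
R = abc/(4·Area) = (4.3·6.2·5.7)/(4·11.8472) = 151.962/47.3888 = 3.207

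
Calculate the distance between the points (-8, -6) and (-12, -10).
Using the distance formula: d = sqrt((x₂-x₁)² + (y₂-y₁)²)
dx = (-12) - (-8) = -4
dy = (-10) - (-6) = -4
d = sqrt((-4)² + (-4)²) = sqrt(16 + 16) = sqrt(32) = 5.66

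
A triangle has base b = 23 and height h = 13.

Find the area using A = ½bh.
A = ½·23·13 = 149.5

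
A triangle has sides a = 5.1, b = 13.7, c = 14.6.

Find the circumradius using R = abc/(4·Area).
s = (a+b+c)/2 = 16.7
Area = √(s(s-a)(s-b)(s-c)) = √(16.7·11.6·3·2.1) = 34.9347
R = abc/(4·Area) = (5.1·13.7·14.6)/(4·34.9347) = 1020.102/139.7388 = 7.3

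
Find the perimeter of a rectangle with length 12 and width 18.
Perimeter = 2 * (length + width)
Perimeter = 2 * (12 + 18)
Perimeter = 2 * 30
Perimeter = 60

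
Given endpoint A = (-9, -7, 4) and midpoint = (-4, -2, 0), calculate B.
B = (2×(-4) - (-9), 2×(-2) - (-7), 2×0 - 4) = (1, 3, -4)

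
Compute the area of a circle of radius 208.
Area = pi * r²
Area = pi * 208²
Area = pi * 43264
Area = 135917.86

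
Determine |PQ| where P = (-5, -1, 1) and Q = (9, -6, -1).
d = √[(14)² + (-5)² + (-2)²] = √225 = 15.0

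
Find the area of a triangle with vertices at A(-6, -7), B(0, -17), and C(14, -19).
Using the coordinate formula: Area = (1/2)|x₁(y₂-y₃) + x₂(y₃-y₁) + x₃(y₁-y₂)|
Area = (1/2)|(-6)((-17)-(-19)) + 0((-19)-(-7)) + 14((-7)-(-17))|
Area = (1/2)|(-6)*2 + 0*(-12) + 14*10|
Area = (1/2)|(-12) + 0 + 140|
Area = (1/2)*128 = 64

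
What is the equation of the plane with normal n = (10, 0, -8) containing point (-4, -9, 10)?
d = n·P = (10)(-4) + (0)(-9) + (-8)(10) = -120
Plane: 10x - 8z = -120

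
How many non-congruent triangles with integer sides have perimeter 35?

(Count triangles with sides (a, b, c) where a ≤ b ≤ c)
With a ≤ b ≤ c and a + b + c = 35, the triangle inequality a + b > c gives c < 35/2, so c ≤ 17.
Iterate a from 1 to ⌊p/3⌋ = 11; for each a, b ranges from a to ⌊(p−a)/2⌋ with c = p − a − b, keeping only c ≥ b.
Triples: (1, 17, 17), (2, 16, 17), (3, 15, 17), …
Count = 30 triangles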